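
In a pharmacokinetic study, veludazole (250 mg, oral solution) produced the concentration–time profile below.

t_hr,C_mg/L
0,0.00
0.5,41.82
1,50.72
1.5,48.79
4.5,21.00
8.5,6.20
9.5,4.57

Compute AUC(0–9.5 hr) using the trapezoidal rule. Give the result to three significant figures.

Trapezoidal AUC_0→9.5:
  [0→0.5]: (0.00+41.82)/2 × 0.5 = 10.455
  [0.5→1]: (41.82+50.72)/2 × 0.5 = 23.135
  [1→1.5]: (50.72+48.79)/2 × 0.5 = 24.8775
  [1.5→4.5]: (48.79+21.00)/2 × 3 = 104.685
  [4.5→8.5]: (21.00+6.20)/2 × 4 = 54.4
  [8.5→9.5]: (6.20+4.57)/2 × 1 = 5.385
  Sum = 222.9375 mg/L·hr

AUC = 223 mg/L·hr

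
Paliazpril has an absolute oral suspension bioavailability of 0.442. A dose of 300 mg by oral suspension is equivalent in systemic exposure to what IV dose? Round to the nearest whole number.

Systemic exposure from an extravascular dose = F × D_ev, so the equivalent IV dose is F × D_ev.
D_iv = F × D_ev = 0.442 × 300 = 132.6 mg

D_iv = 133 mg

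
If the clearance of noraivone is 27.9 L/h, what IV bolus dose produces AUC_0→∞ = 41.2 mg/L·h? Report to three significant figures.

Dose = 1150 mg

Dose_iv = CL × AUC_0→∞
     = 27.9 × 41.2 = 1149.48 mg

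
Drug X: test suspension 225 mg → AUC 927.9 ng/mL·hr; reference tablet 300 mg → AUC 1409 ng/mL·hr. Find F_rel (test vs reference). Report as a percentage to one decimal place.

F_rel = (AUC_test/D_test) / (AUC_ref/D_ref)
      = (927.9/225) / (1409/300)
      = 4.124 / 4.69667 = 0.8781 = 87.81%

F_rel = 87.8%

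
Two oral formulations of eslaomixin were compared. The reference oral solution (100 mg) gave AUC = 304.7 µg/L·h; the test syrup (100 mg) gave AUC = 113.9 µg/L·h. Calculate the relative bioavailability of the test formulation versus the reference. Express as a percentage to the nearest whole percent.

F_rel = 37%

F_rel = (AUC_test/D_test) / (AUC_ref/D_ref)
      = (113.9/100) / (304.7/100)
      = 1.139 / 3.047 = 0.3738 = 37.38%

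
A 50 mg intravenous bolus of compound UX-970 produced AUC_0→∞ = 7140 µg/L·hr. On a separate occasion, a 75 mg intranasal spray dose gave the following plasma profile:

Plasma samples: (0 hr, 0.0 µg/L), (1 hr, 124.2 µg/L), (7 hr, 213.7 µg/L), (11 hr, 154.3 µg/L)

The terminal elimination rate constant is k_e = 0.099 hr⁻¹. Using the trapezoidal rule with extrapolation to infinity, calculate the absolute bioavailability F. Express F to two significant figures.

Trapezoidal AUC_0→11 (intranasal spray):
  [0→1]: (0.0+124.2)/2 × 1 = 62.1
  [1→7]: (124.2+213.7)/2 × 6 = 1013.7
  [7→11]: (213.7+154.3)/2 × 4 = 736.0
  Sum = 1811.8 µg/L·hr
Tail: C_last/k_e = 154.3/0.099 = 1558.586
AUC_0→∞ (intranasal spray) = 1811.8 + 1558.586 = 3370.386 µg/L·hr
F = (AUC_ev/D_ev)/(AUC_iv/D_iv) = (3370.386/75)/(7140/50) = 44.93848/142.8 = 0.3147

F = 0.31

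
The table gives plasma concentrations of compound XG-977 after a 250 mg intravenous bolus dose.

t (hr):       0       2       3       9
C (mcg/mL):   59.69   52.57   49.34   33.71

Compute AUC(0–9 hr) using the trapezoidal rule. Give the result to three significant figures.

Trapezoidal AUC_0→9:
  [0→2]: (59.69+52.57)/2 × 2 = 112.26
  [2→3]: (52.57+49.34)/2 × 1 = 50.955
  [3→9]: (49.34+33.71)/2 × 6 = 249.15
  Sum = 412.365 mcg/mL·hr

AUC = 412 mcg/mL·hr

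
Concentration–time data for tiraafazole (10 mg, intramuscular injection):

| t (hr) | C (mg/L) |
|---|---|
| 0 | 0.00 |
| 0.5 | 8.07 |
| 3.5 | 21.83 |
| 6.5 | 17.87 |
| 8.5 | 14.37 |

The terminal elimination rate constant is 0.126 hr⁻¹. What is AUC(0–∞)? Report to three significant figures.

AUC = 253 mg/L·hr

Trapezoidal AUC_0→8.5:
  [0→0.5]: (0.00+8.07)/2 × 0.5 = 2.0175
  [0.5→3.5]: (8.07+21.83)/2 × 3 = 44.85
  [3.5→6.5]: (21.83+17.87)/2 × 3 = 59.55
  [6.5→8.5]: (17.87+14.37)/2 × 2 = 32.24
  Sum = 138.6575 mg/L·hr
Extrapolated tail: C_last / k_e = 14.37 / 0.126 = 114.048
AUC_0→∞ = 138.6575 + 114.048 = 252.7055 mg/L·hr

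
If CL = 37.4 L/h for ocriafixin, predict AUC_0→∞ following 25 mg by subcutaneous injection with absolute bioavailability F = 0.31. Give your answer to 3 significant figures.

AUC = 0.207 mg/L·h

AUC_0→∞ = F × Dose / CL
        = 0.31 × 25 / 37.4 = 0.207219 mg/L·h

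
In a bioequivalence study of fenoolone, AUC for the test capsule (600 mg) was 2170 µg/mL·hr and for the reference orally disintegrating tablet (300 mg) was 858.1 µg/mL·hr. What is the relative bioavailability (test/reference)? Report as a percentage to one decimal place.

F_rel = 126.4%

F_rel = (AUC_test/D_test) / (AUC_ref/D_ref)
      = (2170/600) / (858.1/300)
      = 3.61667 / 2.86033 = 1.2644 = 126.44%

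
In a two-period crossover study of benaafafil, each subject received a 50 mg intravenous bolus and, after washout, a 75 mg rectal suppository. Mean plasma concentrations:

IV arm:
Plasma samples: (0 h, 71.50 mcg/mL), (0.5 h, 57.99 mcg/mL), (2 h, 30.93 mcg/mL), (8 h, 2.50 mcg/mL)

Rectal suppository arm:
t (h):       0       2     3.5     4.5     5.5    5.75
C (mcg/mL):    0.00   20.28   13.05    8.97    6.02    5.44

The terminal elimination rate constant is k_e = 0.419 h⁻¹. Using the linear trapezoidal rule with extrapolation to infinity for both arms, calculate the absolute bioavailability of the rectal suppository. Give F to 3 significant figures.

F = 0.254

Trapezoidal AUC_0→8 (IV):
  [0→0.5]: (71.50+57.99)/2 × 0.5 = 32.3725
  [0.5→2]: (57.99+30.93)/2 × 1.5 = 66.69
  [2→8]: (30.93+2.50)/2 × 6 = 100.29
  Sum = 199.3525 mcg/mL·h
IV tail: 2.50/0.419 = 5.967; AUC_iv,0→∞ = 199.3525 + 5.967 = 205.3195 mcg/mL·h
Trapezoidal AUC_0→5.75 (rectal suppository):
  [0→2]: (0.00+20.28)/2 × 2 = 20.28
  [2→3.5]: (20.28+13.05)/2 × 1.5 = 24.9975
  [3.5→4.5]: (13.05+8.97)/2 × 1 = 11.01
  [4.5→5.5]: (8.97+6.02)/2 × 1 = 7.495
  [5.5→5.75]: (6.02+5.44)/2 × 0.25 = 1.4325
  Sum = 65.215 mcg/mL·h
rectal suppository tail: 5.44/0.419 = 12.983; AUC_ev,0→∞ = 65.215 + 12.983 = 78.198 mcg/mL·h
F = (AUC_ev/D_ev)/(AUC_iv/D_iv) = (78.198/75)/(205.3195/50) = 1.04264/4.10639 = 0.2539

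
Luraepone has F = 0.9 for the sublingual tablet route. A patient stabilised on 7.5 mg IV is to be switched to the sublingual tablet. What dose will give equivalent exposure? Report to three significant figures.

D_sublingual = 8.33 mg

For equal systemic exposure: F × D_ev = D_iv
D_ev = D_iv / F = 7.5 / 0.9 = 8.33333 mg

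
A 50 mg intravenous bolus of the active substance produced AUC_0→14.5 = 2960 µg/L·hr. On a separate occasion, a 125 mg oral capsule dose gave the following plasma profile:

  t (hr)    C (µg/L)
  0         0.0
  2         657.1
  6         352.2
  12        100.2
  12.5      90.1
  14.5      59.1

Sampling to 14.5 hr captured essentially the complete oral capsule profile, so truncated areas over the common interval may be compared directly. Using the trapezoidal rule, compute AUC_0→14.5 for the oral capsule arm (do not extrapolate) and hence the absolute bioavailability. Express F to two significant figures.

F = 0.57

Trapezoidal AUC_0→14.5 (oral capsule):
  [0→2]: (0.0+657.1)/2 × 2 = 657.1
  [2→6]: (657.1+352.2)/2 × 4 = 2018.6
  [6→12]: (352.2+100.2)/2 × 6 = 1357.2
  [12→12.5]: (100.2+90.1)/2 × 0.5 = 47.575
  [12.5→14.5]: (90.1+59.1)/2 × 2 = 149.2
  Sum = 4229.675 µg/L·hr
F = (AUC_ev/D_ev)/(AUC_iv/D_iv) = (4229.675/125)/(2960/50) = 33.8374/59.2 = 0.5716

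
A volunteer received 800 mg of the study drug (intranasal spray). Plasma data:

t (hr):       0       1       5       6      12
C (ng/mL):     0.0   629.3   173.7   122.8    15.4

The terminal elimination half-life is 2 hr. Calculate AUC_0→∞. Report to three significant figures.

AUC = 2530 ng/mL·hr

Trapezoidal AUC_0→12:
  [0→1]: (0.0+629.3)/2 × 1 = 314.65
  [1→5]: (629.3+173.7)/2 × 4 = 1606.0
  [5→6]: (173.7+122.8)/2 × 1 = 148.25
  [6→12]: (122.8+15.4)/2 × 6 = 414.6
  Sum = 2483.5 ng/mL·hr
k_e = ln2 / t½ = 0.693147 / 2 = 0.3466 hr^-1
Extrapolated tail: C_last / k_e = 15.4 / 0.3466 = 44.432
AUC_0→∞ = 2483.5 + 44.432 = 2527.932 ng/mL·hr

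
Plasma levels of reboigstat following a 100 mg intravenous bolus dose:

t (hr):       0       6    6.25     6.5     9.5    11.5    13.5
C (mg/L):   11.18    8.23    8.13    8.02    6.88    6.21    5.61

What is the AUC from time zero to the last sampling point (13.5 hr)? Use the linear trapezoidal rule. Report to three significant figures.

AUC = 110 mg/L·hr

Trapezoidal AUC_0→13.5:
  [0→6]: (11.18+8.23)/2 × 6 = 58.23
  [6→6.25]: (8.23+8.13)/2 × 0.25 = 2.045
  [6.25→6.5]: (8.13+8.02)/2 × 0.25 = 2.01875
  [6.5→9.5]: (8.02+6.88)/2 × 3 = 22.35
  [9.5→11.5]: (6.88+6.21)/2 × 2 = 13.09
  [11.5→13.5]: (6.21+5.61)/2 × 2 = 11.82
  Sum = 109.55375 mg/L·hr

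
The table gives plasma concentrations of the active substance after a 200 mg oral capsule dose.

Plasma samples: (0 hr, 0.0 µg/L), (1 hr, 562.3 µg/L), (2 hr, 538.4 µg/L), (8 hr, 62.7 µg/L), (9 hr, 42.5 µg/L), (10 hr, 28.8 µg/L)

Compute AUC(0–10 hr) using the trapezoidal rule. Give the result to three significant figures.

AUC = 2720 µg/L·hr

Trapezoidal AUC_0→10:
  [0→1]: (0.0+562.3)/2 × 1 = 281.15
  [1→2]: (562.3+538.4)/2 × 1 = 550.35
  [2→8]: (538.4+62.7)/2 × 6 = 1803.3
  [8→9]: (62.7+42.5)/2 × 1 = 52.6
  [9→10]: (42.5+28.8)/2 × 1 = 35.65
  Sum = 2723.05 µg/L·hr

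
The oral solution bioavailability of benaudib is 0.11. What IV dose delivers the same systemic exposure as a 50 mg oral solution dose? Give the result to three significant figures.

D_iv = 5.50 mg

Systemic exposure from an extravascular dose = F × D_ev, so the equivalent IV dose is F × D_ev.
D_iv = F × D_ev = 0.11 × 50 = 5.5 mg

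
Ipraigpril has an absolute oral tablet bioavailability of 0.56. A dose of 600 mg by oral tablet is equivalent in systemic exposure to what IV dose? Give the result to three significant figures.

D_iv = 336 mg

Systemic exposure from an extravascular dose = F × D_ev, so the equivalent IV dose is F × D_ev.
D_iv = F × D_ev = 0.56 × 600 = 336 mg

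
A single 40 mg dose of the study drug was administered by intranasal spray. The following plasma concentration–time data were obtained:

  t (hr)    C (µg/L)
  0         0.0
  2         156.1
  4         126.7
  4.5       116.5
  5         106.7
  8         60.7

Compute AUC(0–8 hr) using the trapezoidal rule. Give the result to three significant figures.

AUC = 807 µg/L·hr

Trapezoidal AUC_0→8:
  [0→2]: (0.0+156.1)/2 × 2 = 156.1
  [2→4]: (156.1+126.7)/2 × 2 = 282.8
  [4→4.5]: (126.7+116.5)/2 × 0.5 = 60.8
  [4.5→5]: (116.5+106.7)/2 × 0.5 = 55.8
  [5→8]: (106.7+60.7)/2 × 3 = 251.1
  Sum = 806.6 µg/L·hr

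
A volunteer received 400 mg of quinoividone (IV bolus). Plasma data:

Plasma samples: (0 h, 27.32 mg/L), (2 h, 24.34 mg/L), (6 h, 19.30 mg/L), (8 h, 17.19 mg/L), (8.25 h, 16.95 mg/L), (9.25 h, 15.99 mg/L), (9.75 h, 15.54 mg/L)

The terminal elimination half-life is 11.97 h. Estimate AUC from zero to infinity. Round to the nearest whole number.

Trapezoidal AUC_0→9.75:
  [0→2]: (27.32+24.34)/2 × 2 = 51.66
  [2→6]: (24.34+19.30)/2 × 4 = 87.28
  [6→8]: (19.30+17.19)/2 × 2 = 36.49
  [8→8.25]: (17.19+16.95)/2 × 0.25 = 4.2675
  [8.25→9.25]: (16.95+15.99)/2 × 1 = 16.47
  [9.25→9.75]: (15.99+15.54)/2 × 0.5 = 7.8825
  Sum = 204.05 mg/L·h
k_e = ln2 / t½ = 0.693147 / 11.97 = 0.0579 h^-1
Extrapolated tail: C_last / k_e = 15.54 / 0.0579 = 268.394
AUC_0→∞ = 204.05 + 268.394 = 472.444 mg/L·h

AUC = 472 mg/L·h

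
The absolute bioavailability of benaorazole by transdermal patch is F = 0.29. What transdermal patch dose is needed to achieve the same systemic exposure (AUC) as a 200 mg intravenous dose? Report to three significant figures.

D_transdermal = 690 mg

For equal systemic exposure: F × D_ev = D_iv
D_ev = D_iv / F = 200 / 0.29 = 689.655 mg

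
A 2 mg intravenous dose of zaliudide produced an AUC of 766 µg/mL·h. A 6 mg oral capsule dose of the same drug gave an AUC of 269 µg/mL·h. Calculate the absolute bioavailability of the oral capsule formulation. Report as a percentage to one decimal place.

F = 11.7%

F = (AUC_ev / D_ev) / (AUC_iv / D_iv)
  = (269/6) / (766/2)
  = 44.8333 / 383 = 0.1171
  = 11.71%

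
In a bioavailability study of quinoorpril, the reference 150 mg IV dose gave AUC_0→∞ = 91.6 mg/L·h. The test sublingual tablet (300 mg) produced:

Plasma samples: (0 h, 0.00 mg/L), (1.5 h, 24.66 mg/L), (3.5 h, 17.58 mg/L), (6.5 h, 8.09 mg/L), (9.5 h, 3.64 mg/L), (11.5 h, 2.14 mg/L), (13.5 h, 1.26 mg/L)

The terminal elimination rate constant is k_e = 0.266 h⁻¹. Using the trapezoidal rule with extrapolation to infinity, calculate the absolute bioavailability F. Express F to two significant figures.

F = 0.71

Trapezoidal AUC_0→13.5 (sublingual tablet):
  [0→1.5]: (0.00+24.66)/2 × 1.5 = 18.495
  [1.5→3.5]: (24.66+17.58)/2 × 2 = 42.24
  [3.5→6.5]: (17.58+8.09)/2 × 3 = 38.505
  [6.5→9.5]: (8.09+3.64)/2 × 3 = 17.595
  [9.5→11.5]: (3.64+2.14)/2 × 2 = 5.78
  [11.5→13.5]: (2.14+1.26)/2 × 2 = 3.4
  Sum = 126.015 mg/L·h
Tail: C_last/k_e = 1.26/0.266 = 4.737
AUC_0→∞ (sublingual tablet) = 126.015 + 4.737 = 130.752 mg/L·h
F = (AUC_ev/D_ev)/(AUC_iv/D_iv) = (130.752/300)/(91.6/150) = 0.43584/0.610667 = 0.7137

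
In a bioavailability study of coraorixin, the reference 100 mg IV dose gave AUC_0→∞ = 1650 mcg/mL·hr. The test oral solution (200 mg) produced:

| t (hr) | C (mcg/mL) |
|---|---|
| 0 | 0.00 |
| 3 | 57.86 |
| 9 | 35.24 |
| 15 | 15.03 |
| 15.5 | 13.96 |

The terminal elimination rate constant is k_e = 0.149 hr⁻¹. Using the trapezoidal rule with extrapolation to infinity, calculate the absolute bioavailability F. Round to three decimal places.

Trapezoidal AUC_0→15.5 (oral solution):
  [0→3]: (0.00+57.86)/2 × 3 = 86.79
  [3→9]: (57.86+35.24)/2 × 6 = 279.3
  [9→15]: (35.24+15.03)/2 × 6 = 150.81
  [15→15.5]: (15.03+13.96)/2 × 0.5 = 7.2475
  Sum = 524.1475 mcg/mL·hr
Tail: C_last/k_e = 13.96/0.149 = 93.691
AUC_0→∞ (oral solution) = 524.1475 + 93.691 = 617.8385 mcg/mL·hr
F = (AUC_ev/D_ev)/(AUC_iv/D_iv) = (617.8385/200)/(1650/100) = 3.0891925/16.5 = 0.1872

F = 0.187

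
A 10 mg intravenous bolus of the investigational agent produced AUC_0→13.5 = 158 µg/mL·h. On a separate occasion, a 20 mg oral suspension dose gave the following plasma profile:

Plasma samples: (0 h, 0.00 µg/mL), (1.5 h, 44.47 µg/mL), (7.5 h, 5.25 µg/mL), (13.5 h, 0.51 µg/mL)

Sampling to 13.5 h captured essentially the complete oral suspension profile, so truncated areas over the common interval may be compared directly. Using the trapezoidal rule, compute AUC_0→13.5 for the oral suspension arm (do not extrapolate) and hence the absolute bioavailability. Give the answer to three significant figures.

F = 0.632

Trapezoidal AUC_0→13.5 (oral suspension):
  [0→1.5]: (0.00+44.47)/2 × 1.5 = 33.3525
  [1.5→7.5]: (44.47+5.25)/2 × 6 = 149.16
  [7.5→13.5]: (5.25+0.51)/2 × 6 = 17.28
  Sum = 199.7925 µg/mL·h
F = (AUC_ev/D_ev)/(AUC_iv/D_iv) = (199.7925/20)/(158/10) = 9.989625/15.8 = 0.6323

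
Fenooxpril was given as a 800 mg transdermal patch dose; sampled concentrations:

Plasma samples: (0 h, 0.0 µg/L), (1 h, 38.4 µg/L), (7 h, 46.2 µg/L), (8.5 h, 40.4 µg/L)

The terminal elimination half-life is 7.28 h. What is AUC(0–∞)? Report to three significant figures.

Trapezoidal AUC_0→8.5:
  [0→1]: (0.0+38.4)/2 × 1 = 19.2
  [1→7]: (38.4+46.2)/2 × 6 = 253.8
  [7→8.5]: (46.2+40.4)/2 × 1.5 = 64.95
  Sum = 337.95 µg/L·h
k_e = ln2 / t½ = 0.693147 / 7.28 = 0.0952 h^-1
Extrapolated tail: C_last / k_e = 40.4 / 0.0952 = 424.370
AUC_0→∞ = 337.95 + 424.370 = 762.32 µg/L·h

AUC = 762 µg/L·h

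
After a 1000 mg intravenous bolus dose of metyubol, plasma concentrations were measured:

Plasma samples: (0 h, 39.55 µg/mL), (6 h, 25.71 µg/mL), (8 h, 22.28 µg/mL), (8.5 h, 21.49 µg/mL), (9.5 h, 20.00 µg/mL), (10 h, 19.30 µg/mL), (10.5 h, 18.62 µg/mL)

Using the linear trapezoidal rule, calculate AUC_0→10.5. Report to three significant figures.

Trapezoidal AUC_0→10.5:
  [0→6]: (39.55+25.71)/2 × 6 = 195.78
  [6→8]: (25.71+22.28)/2 × 2 = 47.99
  [8→8.5]: (22.28+21.49)/2 × 0.5 = 10.9425
  [8.5→9.5]: (21.49+20.00)/2 × 1 = 20.745
  [9.5→10]: (20.00+19.30)/2 × 0.5 = 9.825
  [10→10.5]: (19.30+18.62)/2 × 0.5 = 9.48
  Sum = 294.7625 µg/mL·h

AUC = 295 µg/mL·h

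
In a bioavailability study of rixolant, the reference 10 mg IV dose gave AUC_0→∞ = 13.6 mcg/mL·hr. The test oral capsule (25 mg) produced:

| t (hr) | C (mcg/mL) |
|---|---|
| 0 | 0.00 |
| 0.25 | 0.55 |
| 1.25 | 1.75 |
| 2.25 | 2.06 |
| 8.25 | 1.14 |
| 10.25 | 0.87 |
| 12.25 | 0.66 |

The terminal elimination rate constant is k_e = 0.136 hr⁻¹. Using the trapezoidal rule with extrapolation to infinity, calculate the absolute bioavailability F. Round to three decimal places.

F = 0.621

Trapezoidal AUC_0→12.25 (oral capsule):
  [0→0.25]: (0.00+0.55)/2 × 0.25 = 0.06875
  [0.25→1.25]: (0.55+1.75)/2 × 1 = 1.15
  [1.25→2.25]: (1.75+2.06)/2 × 1 = 1.905
  [2.25→8.25]: (2.06+1.14)/2 × 6 = 9.6
  [8.25→10.25]: (1.14+0.87)/2 × 2 = 2.01
  [10.25→12.25]: (0.87+0.66)/2 × 2 = 1.53
  Sum = 16.26375 mcg/mL·hr
Tail: C_last/k_e = 0.66/0.136 = 4.853
AUC_0→∞ (oral capsule) = 16.26375 + 4.853 = 21.11675 mcg/mL·hr
F = (AUC_ev/D_ev)/(AUC_iv/D_iv) = (21.11675/25)/(13.6/10) = 0.84467/1.36 = 0.6211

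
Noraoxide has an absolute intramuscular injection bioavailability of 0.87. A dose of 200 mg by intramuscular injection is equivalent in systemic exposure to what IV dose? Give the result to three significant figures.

D_iv = 174 mg

Systemic exposure from an extravascular dose = F × D_ev, so the equivalent IV dose is F × D_ev.
D_iv = F × D_ev = 0.87 × 200 = 174 mg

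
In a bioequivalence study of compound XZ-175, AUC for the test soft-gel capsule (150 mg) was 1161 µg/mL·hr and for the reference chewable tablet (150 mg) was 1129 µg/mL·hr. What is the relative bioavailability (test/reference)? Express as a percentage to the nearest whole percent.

F_rel = 103%

F_rel = (AUC_test/D_test) / (AUC_ref/D_ref)
      = (1161/150) / (1129/150)
      = 7.74 / 7.52667 = 1.0283 = 102.83%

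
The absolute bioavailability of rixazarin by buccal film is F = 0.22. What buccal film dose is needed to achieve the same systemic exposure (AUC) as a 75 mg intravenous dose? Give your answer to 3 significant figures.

For equal systemic exposure: F × D_ev = D_iv
D_ev = D_iv / F = 75 / 0.22 = 340.909 mg

D_buccal = 341 mg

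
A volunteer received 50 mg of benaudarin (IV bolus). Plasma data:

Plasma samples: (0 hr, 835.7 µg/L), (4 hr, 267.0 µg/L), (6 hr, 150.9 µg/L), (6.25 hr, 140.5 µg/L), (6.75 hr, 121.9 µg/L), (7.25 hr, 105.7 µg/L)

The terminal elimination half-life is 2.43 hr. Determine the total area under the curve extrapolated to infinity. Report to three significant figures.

AUC = 3150 µg/L·hr

Trapezoidal AUC_0→7.25:
  [0→4]: (835.7+267.0)/2 × 4 = 2205.4
  [4→6]: (267.0+150.9)/2 × 2 = 417.9
  [6→6.25]: (150.9+140.5)/2 × 0.25 = 36.425
  [6.25→6.75]: (140.5+121.9)/2 × 0.5 = 65.6
  [6.75→7.25]: (121.9+105.7)/2 × 0.5 = 56.9
  Sum = 2782.225 µg/L·hr
k_e = ln2 / t½ = 0.693147 / 2.43 = 0.2852 hr^-1
Extrapolated tail: C_last / k_e = 105.7 / 0.2852 = 370.617
AUC_0→∞ = 2782.225 + 370.617 = 3152.842 µg/L·hr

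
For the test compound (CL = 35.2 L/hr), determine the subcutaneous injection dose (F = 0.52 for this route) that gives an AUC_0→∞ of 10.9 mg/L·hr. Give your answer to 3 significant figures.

Dose = 738 mg

Dose = CL × AUC_0→∞ / F
     = 35.2 × 10.9 / 0.52 = 737.846 mg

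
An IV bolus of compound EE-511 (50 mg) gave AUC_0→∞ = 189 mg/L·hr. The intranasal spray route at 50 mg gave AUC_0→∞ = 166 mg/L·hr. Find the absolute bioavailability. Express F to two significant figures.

F = 0.88

F = (AUC_ev / D_ev) / (AUC_iv / D_iv)
  = (166/50) / (189/50)
  = 3.32 / 3.78 = 0.8783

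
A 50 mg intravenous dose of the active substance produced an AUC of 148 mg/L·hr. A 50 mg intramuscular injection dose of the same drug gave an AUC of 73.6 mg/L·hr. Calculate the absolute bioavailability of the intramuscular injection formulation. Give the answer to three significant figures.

F = (AUC_ev / D_ev) / (AUC_iv / D_iv)
  = (73.6/50) / (148/50)
  = 1.472 / 2.96 = 0.4973

F = 0.497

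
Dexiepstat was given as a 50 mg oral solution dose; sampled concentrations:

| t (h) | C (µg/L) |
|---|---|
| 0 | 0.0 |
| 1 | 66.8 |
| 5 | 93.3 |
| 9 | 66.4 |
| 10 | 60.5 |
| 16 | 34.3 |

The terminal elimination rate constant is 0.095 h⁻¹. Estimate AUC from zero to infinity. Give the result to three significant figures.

Trapezoidal AUC_0→16:
  [0→1]: (0.0+66.8)/2 × 1 = 33.4
  [1→5]: (66.8+93.3)/2 × 4 = 320.2
  [5→9]: (93.3+66.4)/2 × 4 = 319.4
  [9→10]: (66.4+60.5)/2 × 1 = 63.45
  [10→16]: (60.5+34.3)/2 × 6 = 284.4
  Sum = 1020.85 µg/L·h
Extrapolated tail: C_last / k_e = 34.3 / 0.095 = 361.053
AUC_0→∞ = 1020.85 + 361.053 = 1381.903 µg/L·h

AUC = 1380 µg/L·h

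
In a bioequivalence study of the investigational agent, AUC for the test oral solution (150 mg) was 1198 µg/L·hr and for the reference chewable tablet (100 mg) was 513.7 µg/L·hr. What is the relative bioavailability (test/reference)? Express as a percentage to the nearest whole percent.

F_rel = 155%

F_rel = (AUC_test/D_test) / (AUC_ref/D_ref)
      = (1198/150) / (513.7/100)
      = 7.98667 / 5.137 = 1.5547 = 155.47%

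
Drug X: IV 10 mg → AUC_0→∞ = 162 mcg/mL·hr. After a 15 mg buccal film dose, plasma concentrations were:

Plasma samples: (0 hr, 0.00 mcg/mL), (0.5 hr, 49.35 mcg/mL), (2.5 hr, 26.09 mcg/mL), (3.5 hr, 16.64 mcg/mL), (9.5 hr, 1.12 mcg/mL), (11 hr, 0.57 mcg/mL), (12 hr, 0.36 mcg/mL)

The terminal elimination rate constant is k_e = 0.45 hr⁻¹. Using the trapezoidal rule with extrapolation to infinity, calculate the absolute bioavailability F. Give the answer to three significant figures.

Trapezoidal AUC_0→12 (buccal film):
  [0→0.5]: (0.00+49.35)/2 × 0.5 = 12.3375
  [0.5→2.5]: (49.35+26.09)/2 × 2 = 75.44
  [2.5→3.5]: (26.09+16.64)/2 × 1 = 21.365
  [3.5→9.5]: (16.64+1.12)/2 × 6 = 53.28
  [9.5→11]: (1.12+0.57)/2 × 1.5 = 1.2675
  [11→12]: (0.57+0.36)/2 × 1 = 0.465
  Sum = 164.155 mcg/mL·hr
Tail: C_last/k_e = 0.36/0.45 = 0.800
AUC_0→∞ (buccal film) = 164.155 + 0.800 = 164.955 mcg/mL·hr
F = (AUC_ev/D_ev)/(AUC_iv/D_iv) = (164.955/15)/(162/10) = 10.997/16.2 = 0.6788

F = 0.679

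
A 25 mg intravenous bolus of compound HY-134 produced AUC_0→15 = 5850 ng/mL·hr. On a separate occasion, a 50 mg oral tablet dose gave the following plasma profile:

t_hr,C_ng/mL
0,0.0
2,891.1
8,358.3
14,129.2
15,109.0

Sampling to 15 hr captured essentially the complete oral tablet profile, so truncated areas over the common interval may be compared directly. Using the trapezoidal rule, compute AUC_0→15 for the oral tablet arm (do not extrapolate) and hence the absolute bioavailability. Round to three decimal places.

Trapezoidal AUC_0→15 (oral tablet):
  [0→2]: (0.0+891.1)/2 × 2 = 891.1
  [2→8]: (891.1+358.3)/2 × 6 = 3748.2
  [8→14]: (358.3+129.2)/2 × 6 = 1462.5
  [14→15]: (129.2+109.0)/2 × 1 = 119.1
  Sum = 6220.9 ng/mL·hr
F = (AUC_ev/D_ev)/(AUC_iv/D_iv) = (6220.9/50)/(5850/25) = 124.418/234 = 0.5317

F = 0.532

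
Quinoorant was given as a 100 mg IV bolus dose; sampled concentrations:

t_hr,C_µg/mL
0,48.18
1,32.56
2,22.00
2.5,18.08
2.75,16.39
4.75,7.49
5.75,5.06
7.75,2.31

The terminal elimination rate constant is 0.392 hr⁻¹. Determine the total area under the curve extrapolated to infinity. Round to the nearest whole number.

Trapezoidal AUC_0→7.75:
  [0→1]: (48.18+32.56)/2 × 1 = 40.37
  [1→2]: (32.56+22.00)/2 × 1 = 27.28
  [2→2.5]: (22.00+18.08)/2 × 0.5 = 10.02
  [2.5→2.75]: (18.08+16.39)/2 × 0.25 = 4.30875
  [2.75→4.75]: (16.39+7.49)/2 × 2 = 23.88
  [4.75→5.75]: (7.49+5.06)/2 × 1 = 6.275
  [5.75→7.75]: (5.06+2.31)/2 × 2 = 7.37
  Sum = 119.50375 µg/mL·hr
Extrapolated tail: C_last / k_e = 2.31 / 0.392 = 5.893
AUC_0→∞ = 119.50375 + 5.893 = 125.39675 µg/mL·hr

AUC = 125 µg/mL·hr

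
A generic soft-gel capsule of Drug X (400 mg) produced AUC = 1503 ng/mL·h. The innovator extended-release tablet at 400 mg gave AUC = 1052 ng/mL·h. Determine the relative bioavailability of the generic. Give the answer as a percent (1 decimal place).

F_rel = (AUC_test/D_test) / (AUC_ref/D_ref)
      = (1503/400) / (1052/400)
      = 3.7575 / 2.63 = 1.4287 = 142.87%

F_rel = 142.9%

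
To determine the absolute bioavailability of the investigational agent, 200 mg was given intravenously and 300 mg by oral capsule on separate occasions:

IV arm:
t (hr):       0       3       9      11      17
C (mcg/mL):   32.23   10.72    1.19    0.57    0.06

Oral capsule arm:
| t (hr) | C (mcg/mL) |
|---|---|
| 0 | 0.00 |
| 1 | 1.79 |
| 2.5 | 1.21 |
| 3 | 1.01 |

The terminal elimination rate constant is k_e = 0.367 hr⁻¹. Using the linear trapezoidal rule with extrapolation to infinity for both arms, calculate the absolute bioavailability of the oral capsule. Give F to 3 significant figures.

Trapezoidal AUC_0→17 (IV):
  [0→3]: (32.23+10.72)/2 × 3 = 64.425
  [3→9]: (10.72+1.19)/2 × 6 = 35.73
  [9→11]: (1.19+0.57)/2 × 2 = 1.76
  [11→17]: (0.57+0.06)/2 × 6 = 1.89
  Sum = 103.805 mcg/mL·hr
IV tail: 0.06/0.367 = 0.163; AUC_iv,0→∞ = 103.805 + 0.163 = 103.968 mcg/mL·hr
Trapezoidal AUC_0→3 (oral capsule):
  [0→1]: (0.00+1.79)/2 × 1 = 0.895
  [1→2.5]: (1.79+1.21)/2 × 1.5 = 2.25
  [2.5→3]: (1.21+1.01)/2 × 0.5 = 0.555
  Sum = 3.7 mcg/mL·hr
oral capsule tail: 1.01/0.367 = 2.752; AUC_ev,0→∞ = 3.7 + 2.752 = 6.452 mcg/mL·hr
F = (AUC_ev/D_ev)/(AUC_iv/D_iv) = (6.452/300)/(103.968/200) = 0.0215067/0.51984 = 0.0414

F = 0.0414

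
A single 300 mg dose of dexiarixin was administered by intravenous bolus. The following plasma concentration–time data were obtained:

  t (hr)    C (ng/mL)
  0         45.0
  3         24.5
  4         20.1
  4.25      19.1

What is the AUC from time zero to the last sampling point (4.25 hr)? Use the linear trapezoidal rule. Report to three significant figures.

AUC = 131 ng/mL·hr

Trapezoidal AUC_0→4.25:
  [0→3]: (45.0+24.5)/2 × 3 = 104.25
  [3→4]: (24.5+20.1)/2 × 1 = 22.3
  [4→4.25]: (20.1+19.1)/2 × 0.25 = 4.9
  Sum = 131.45 ng/mL·hr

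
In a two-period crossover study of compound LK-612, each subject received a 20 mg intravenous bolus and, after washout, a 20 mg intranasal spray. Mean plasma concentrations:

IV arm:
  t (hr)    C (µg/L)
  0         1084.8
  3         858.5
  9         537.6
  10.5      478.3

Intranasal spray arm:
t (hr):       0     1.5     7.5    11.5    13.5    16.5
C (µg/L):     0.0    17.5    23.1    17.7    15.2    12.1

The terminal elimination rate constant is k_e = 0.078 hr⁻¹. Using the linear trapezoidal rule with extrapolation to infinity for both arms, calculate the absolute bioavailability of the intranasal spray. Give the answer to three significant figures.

Trapezoidal AUC_0→10.5 (IV):
  [0→3]: (1084.8+858.5)/2 × 3 = 2914.95
  [3→9]: (858.5+537.6)/2 × 6 = 4188.3
  [9→10.5]: (537.6+478.3)/2 × 1.5 = 761.925
  Sum = 7865.175 µg/L·hr
IV tail: 478.3/0.078 = 6132.051; AUC_iv,0→∞ = 7865.175 + 6132.051 = 13997.226 µg/L·hr
Trapezoidal AUC_0→16.5 (intranasal spray):
  [0→1.5]: (0.0+17.5)/2 × 1.5 = 13.125
  [1.5→7.5]: (17.5+23.1)/2 × 6 = 121.8
  [7.5→11.5]: (23.1+17.7)/2 × 4 = 81.6
  [11.5→13.5]: (17.7+15.2)/2 × 2 = 32.9
  [13.5→16.5]: (15.2+12.1)/2 × 3 = 40.95
  Sum = 290.375 µg/L·hr
intranasal spray tail: 12.1/0.078 = 155.128; AUC_ev,0→∞ = 290.375 + 155.128 = 445.503 µg/L·hr
F = (AUC_ev/D_ev)/(AUC_iv/D_iv) = (445.503/20)/(13997.226/20) = 22.27515/699.8613 = 0.0318

F = 0.0318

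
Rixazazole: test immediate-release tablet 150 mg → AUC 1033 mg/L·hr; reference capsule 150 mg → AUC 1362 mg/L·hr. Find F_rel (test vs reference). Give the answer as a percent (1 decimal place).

F_rel = 75.8%

F_rel = (AUC_test/D_test) / (AUC_ref/D_ref)
      = (1033/150) / (1362/150)
      = 6.88667 / 9.08 = 0.7584 = 75.84%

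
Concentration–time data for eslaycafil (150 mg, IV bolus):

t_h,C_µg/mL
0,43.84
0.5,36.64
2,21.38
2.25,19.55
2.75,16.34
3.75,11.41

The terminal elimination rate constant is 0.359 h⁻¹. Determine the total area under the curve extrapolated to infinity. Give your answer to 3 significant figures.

AUC = 123 µg/mL·h

Trapezoidal AUC_0→3.75:
  [0→0.5]: (43.84+36.64)/2 × 0.5 = 20.12
  [0.5→2]: (36.64+21.38)/2 × 1.5 = 43.515
  [2→2.25]: (21.38+19.55)/2 × 0.25 = 5.11625
  [2.25→2.75]: (19.55+16.34)/2 × 0.5 = 8.9725
  [2.75→3.75]: (16.34+11.41)/2 × 1 = 13.875
  Sum = 91.59875 µg/mL·h
Extrapolated tail: C_last / k_e = 11.41 / 0.359 = 31.783
AUC_0→∞ = 91.59875 + 31.783 = 123.38175 µg/mL·h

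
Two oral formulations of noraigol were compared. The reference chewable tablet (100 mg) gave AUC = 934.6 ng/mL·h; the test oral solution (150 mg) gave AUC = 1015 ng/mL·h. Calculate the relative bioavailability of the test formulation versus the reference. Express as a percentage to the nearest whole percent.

F_rel = (AUC_test/D_test) / (AUC_ref/D_ref)
      = (1015/150) / (934.6/100)
      = 6.76667 / 9.346 = 0.7240 = 72.40%

F_rel = 72%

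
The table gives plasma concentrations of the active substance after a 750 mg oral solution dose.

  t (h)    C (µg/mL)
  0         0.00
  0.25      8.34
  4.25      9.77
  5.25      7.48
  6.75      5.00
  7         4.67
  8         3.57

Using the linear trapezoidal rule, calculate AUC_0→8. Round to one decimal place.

AUC = 60.6 µg/mL·h

Trapezoidal AUC_0→8:
  [0→0.25]: (0.00+8.34)/2 × 0.25 = 1.0425
  [0.25→4.25]: (8.34+9.77)/2 × 4 = 36.22
  [4.25→5.25]: (9.77+7.48)/2 × 1 = 8.625
  [5.25→6.75]: (7.48+5.00)/2 × 1.5 = 9.36
  [6.75→7]: (5.00+4.67)/2 × 0.25 = 1.20875
  [7→8]: (4.67+3.57)/2 × 1 = 4.12
  Sum = 60.57625 µg/mL·h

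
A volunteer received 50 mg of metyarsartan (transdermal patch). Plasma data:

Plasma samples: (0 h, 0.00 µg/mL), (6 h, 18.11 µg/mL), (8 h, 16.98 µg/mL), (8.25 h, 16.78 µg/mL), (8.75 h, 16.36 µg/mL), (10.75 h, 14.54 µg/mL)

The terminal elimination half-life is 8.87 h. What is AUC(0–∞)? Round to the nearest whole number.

AUC = 319 µg/mL·h

Trapezoidal AUC_0→10.75:
  [0→6]: (0.00+18.11)/2 × 6 = 54.33
  [6→8]: (18.11+16.98)/2 × 2 = 35.09
  [8→8.25]: (16.98+16.78)/2 × 0.25 = 4.22
  [8.25→8.75]: (16.78+16.36)/2 × 0.5 = 8.285
  [8.75→10.75]: (16.36+14.54)/2 × 2 = 30.9
  Sum = 132.825 µg/mL·h
k_e = ln2 / t½ = 0.693147 / 8.87 = 0.0781 h^-1
Extrapolated tail: C_last / k_e = 14.54 / 0.0781 = 186.172
AUC_0→∞ = 132.825 + 186.172 = 318.997 µg/mL·h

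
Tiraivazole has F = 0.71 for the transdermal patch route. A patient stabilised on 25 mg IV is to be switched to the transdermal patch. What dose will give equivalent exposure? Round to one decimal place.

For equal systemic exposure: F × D_ev = D_iv
D_ev = D_iv / F = 25 / 0.71 = 35.2113 mg

D_transdermal = 35.2 mg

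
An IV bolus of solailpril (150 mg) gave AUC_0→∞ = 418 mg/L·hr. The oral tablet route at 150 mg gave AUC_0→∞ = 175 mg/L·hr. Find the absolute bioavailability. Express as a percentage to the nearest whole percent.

F = (AUC_ev / D_ev) / (AUC_iv / D_iv)
  = (175/150) / (418/150)
  = 1.16667 / 2.78667 = 0.4187
  = 41.87%

F = 42%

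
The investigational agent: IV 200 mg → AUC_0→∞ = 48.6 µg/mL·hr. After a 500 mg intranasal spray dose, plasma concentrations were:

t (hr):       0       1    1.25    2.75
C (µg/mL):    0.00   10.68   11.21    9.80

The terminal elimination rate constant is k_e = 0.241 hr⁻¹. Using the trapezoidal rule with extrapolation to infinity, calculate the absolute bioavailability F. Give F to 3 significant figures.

Trapezoidal AUC_0→2.75 (intranasal spray):
  [0→1]: (0.00+10.68)/2 × 1 = 5.34
  [1→1.25]: (10.68+11.21)/2 × 0.25 = 2.73625
  [1.25→2.75]: (11.21+9.80)/2 × 1.5 = 15.7575
  Sum = 23.83375 µg/mL·hr
Tail: C_last/k_e = 9.80/0.241 = 40.664
AUC_0→∞ (intranasal spray) = 23.83375 + 40.664 = 64.49775 µg/mL·hr
F = (AUC_ev/D_ev)/(AUC_iv/D_iv) = (64.49775/500)/(48.6/200) = 0.1289955/0.243 = 0.5308

F = 0.531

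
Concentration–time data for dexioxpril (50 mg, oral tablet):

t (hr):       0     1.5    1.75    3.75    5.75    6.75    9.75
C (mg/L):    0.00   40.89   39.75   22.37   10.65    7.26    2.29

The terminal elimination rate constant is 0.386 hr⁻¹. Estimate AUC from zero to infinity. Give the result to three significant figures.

AUC = 165 mg/L·hr

Trapezoidal AUC_0→9.75:
  [0→1.5]: (0.00+40.89)/2 × 1.5 = 30.6675
  [1.5→1.75]: (40.89+39.75)/2 × 0.25 = 10.08
  [1.75→3.75]: (39.75+22.37)/2 × 2 = 62.12
  [3.75→5.75]: (22.37+10.65)/2 × 2 = 33.02
  [5.75→6.75]: (10.65+7.26)/2 × 1 = 8.955
  [6.75→9.75]: (7.26+2.29)/2 × 3 = 14.325
  Sum = 159.1675 mg/L·hr
Extrapolated tail: C_last / k_e = 2.29 / 0.386 = 5.933
AUC_0→∞ = 159.1675 + 5.933 = 165.1005 mg/L·hr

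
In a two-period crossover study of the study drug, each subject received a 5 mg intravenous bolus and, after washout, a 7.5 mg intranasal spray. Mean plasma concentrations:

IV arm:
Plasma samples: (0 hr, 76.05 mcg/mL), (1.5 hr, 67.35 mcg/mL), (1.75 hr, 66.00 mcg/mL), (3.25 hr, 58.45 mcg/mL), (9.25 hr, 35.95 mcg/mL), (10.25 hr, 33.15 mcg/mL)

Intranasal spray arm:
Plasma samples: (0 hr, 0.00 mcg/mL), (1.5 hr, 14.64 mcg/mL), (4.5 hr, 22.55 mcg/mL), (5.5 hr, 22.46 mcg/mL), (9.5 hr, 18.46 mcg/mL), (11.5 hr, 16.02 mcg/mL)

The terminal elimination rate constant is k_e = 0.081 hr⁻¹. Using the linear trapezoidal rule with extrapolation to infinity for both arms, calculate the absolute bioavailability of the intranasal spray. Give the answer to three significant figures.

Trapezoidal AUC_0→10.25 (IV):
  [0→1.5]: (76.05+67.35)/2 × 1.5 = 107.55
  [1.5→1.75]: (67.35+66.00)/2 × 0.25 = 16.66875
  [1.75→3.25]: (66.00+58.45)/2 × 1.5 = 93.3375
  [3.25→9.25]: (58.45+35.95)/2 × 6 = 283.2
  [9.25→10.25]: (35.95+33.15)/2 × 1 = 34.55
  Sum = 535.30625 mcg/mL·hr
IV tail: 33.15/0.081 = 409.259; AUC_iv,0→∞ = 535.30625 + 409.259 = 944.56525 mcg/mL·hr
Trapezoidal AUC_0→11.5 (intranasal spray):
  [0→1.5]: (0.00+14.64)/2 × 1.5 = 10.98
  [1.5→4.5]: (14.64+22.55)/2 × 3 = 55.785
  [4.5→5.5]: (22.55+22.46)/2 × 1 = 22.505
  [5.5→9.5]: (22.46+18.46)/2 × 4 = 81.84
  [9.5→11.5]: (18.46+16.02)/2 × 2 = 34.48
  Sum = 205.59 mcg/mL·hr
intranasal spray tail: 16.02/0.081 = 197.778; AUC_ev,0→∞ = 205.59 + 197.778 = 403.368 mcg/mL·hr
F = (AUC_ev/D_ev)/(AUC_iv/D_iv) = (403.368/7.5)/(944.56525/5) = 53.7824/188.91305 = 0.2847

F = 0.285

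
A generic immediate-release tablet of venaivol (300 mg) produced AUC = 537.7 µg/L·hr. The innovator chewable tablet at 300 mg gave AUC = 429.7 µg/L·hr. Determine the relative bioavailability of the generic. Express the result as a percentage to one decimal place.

F_rel = 125.1%

F_rel = (AUC_test/D_test) / (AUC_ref/D_ref)
      = (537.7/300) / (429.7/300)
      = 1.79233 / 1.43233 = 1.2513 = 125.13%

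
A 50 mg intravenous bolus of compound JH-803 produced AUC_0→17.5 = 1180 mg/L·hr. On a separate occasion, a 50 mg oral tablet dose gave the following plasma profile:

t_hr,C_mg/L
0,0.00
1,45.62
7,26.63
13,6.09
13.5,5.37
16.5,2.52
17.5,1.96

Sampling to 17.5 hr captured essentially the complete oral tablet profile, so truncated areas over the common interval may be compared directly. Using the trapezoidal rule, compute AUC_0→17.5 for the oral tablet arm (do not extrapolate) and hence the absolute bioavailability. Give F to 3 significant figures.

F = 0.301

Trapezoidal AUC_0→17.5 (oral tablet):
  [0→1]: (0.00+45.62)/2 × 1 = 22.81
  [1→7]: (45.62+26.63)/2 × 6 = 216.75
  [7→13]: (26.63+6.09)/2 × 6 = 98.16
  [13→13.5]: (6.09+5.37)/2 × 0.5 = 2.865
  [13.5→16.5]: (5.37+2.52)/2 × 3 = 11.835
  [16.5→17.5]: (2.52+1.96)/2 × 1 = 2.24
  Sum = 354.66 mg/L·hr
F = (AUC_ev/D_ev)/(AUC_iv/D_iv) = (354.66/50)/(1180/50) = 7.0932/23.6 = 0.3006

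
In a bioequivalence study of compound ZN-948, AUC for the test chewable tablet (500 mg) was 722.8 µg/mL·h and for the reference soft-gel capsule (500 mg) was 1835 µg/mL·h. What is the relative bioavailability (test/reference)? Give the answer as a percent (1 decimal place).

F_rel = 39.4%

F_rel = (AUC_test/D_test) / (AUC_ref/D_ref)
      = (722.8/500) / (1835/500)
      = 1.4456 / 3.67 = 0.3939 = 39.39%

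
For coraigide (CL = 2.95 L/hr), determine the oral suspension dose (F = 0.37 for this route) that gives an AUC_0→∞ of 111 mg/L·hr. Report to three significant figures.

Dose = CL × AUC_0→∞ / F
     = 2.95 × 111 / 0.37 = 885 mg

Dose = 885 mg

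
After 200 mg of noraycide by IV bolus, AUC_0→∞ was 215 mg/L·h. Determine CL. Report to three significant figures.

CL = Dose_iv / AUC_0→∞
   = 200 / 215 = 0.930233 L/h

CL = 0.930 L/h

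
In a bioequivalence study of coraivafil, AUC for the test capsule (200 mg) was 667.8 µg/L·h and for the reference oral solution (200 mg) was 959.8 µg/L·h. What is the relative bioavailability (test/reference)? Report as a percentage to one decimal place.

F_rel = 69.6%

F_rel = (AUC_test/D_test) / (AUC_ref/D_ref)
      = (667.8/200) / (959.8/200)
      = 3.339 / 4.799 = 0.6958 = 69.58%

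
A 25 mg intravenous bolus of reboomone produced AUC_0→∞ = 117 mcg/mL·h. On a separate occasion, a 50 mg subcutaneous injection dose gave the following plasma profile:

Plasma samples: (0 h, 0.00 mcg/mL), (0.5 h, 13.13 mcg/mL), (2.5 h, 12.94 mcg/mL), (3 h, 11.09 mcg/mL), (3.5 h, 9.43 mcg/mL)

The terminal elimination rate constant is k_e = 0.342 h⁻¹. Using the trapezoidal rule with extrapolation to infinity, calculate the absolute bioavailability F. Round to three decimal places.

Trapezoidal AUC_0→3.5 (subcutaneous injection):
  [0→0.5]: (0.00+13.13)/2 × 0.5 = 3.2825
  [0.5→2.5]: (13.13+12.94)/2 × 2 = 26.07
  [2.5→3]: (12.94+11.09)/2 × 0.5 = 6.0075
  [3→3.5]: (11.09+9.43)/2 × 0.5 = 5.13
  Sum = 40.49 mcg/mL·h
Tail: C_last/k_e = 9.43/0.342 = 27.573
AUC_0→∞ (subcutaneous injection) = 40.49 + 27.573 = 68.063 mcg/mL·h
F = (AUC_ev/D_ev)/(AUC_iv/D_iv) = (68.063/50)/(117/25) = 1.36126/4.68 = 0.2909

F = 0.291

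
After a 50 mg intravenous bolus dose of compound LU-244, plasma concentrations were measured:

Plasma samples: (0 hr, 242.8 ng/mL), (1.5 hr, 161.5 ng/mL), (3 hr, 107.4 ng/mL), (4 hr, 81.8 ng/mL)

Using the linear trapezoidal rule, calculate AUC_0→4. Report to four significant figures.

Trapezoidal AUC_0→4:
  [0→1.5]: (242.8+161.5)/2 × 1.5 = 303.225
  [1.5→3]: (161.5+107.4)/2 × 1.5 = 201.675
  [3→4]: (107.4+81.8)/2 × 1 = 94.6
  Sum = 599.5 ng/mL·hr

AUC = 599.5 ng/mL·hr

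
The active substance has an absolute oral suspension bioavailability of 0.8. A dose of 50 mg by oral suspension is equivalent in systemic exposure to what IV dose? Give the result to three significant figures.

D_iv = 40.0 mg

Systemic exposure from an extravascular dose = F × D_ev, so the equivalent IV dose is F × D_ev.
D_iv = F × D_ev = 0.8 × 50 = 40 mg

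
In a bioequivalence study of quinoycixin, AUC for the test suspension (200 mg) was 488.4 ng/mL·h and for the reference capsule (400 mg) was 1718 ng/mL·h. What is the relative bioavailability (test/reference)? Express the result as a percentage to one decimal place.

F_rel = (AUC_test/D_test) / (AUC_ref/D_ref)
      = (488.4/200) / (1718/400)
      = 2.442 / 4.295 = 0.5686 = 56.86%

F_rel = 56.9%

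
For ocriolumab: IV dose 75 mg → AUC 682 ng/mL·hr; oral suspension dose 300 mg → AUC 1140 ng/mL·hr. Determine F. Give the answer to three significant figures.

F = (AUC_ev / D_ev) / (AUC_iv / D_iv)
  = (1140/300) / (682/75)
  = 3.8 / 9.09333 = 0.4179

F = 0.418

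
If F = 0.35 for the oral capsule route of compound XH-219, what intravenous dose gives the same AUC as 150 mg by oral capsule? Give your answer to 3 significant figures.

Systemic exposure from an extravascular dose = F × D_ev, so the equivalent IV dose is F × D_ev.
D_iv = F × D_ev = 0.35 × 150 = 52.5 mg

D_iv = 52.5 mg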